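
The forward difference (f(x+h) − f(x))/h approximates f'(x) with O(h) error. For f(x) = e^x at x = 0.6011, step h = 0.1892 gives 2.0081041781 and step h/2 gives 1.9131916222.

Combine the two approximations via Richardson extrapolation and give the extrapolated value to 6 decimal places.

Order 1 gives 2^r = 2 and 2^r − 1 = 1.
Weighted: 3.8263832444 − 2.0081041781 = 1.8182790663
Denominator 2 − 1 = 1.
Extrapolated: 1.8182790663 / 1 = 1.8182790663
Shift from A(h/2): −0.0949125559.

1.818279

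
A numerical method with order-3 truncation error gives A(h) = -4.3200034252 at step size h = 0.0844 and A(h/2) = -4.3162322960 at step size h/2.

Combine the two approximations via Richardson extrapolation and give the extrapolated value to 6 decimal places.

-4.315694

The method has order 3: 2^3 = 8.
Numerator 8·A(h/2) − A(h) = 8·(-4.3162322960) − (-4.3200034252) = -30.2098549428
(8·(-4.3162322960) − (-4.3200034252))/(8 − 1) = -4.3156935633
Gap between inputs: 3.771e-03; correction applied: +0.0005387327.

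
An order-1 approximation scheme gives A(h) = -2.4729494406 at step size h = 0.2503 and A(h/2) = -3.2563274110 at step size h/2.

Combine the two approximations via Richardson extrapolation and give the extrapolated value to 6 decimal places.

Order 1 gives 2^r = 2 and 2^r − 1 = 1.
A(h/2) − A(h) = -3.2563274110 − (-2.4729494406) = -0.7833779704
Divide by 2^1 − 1 = 1: (-0.7833779704)/1 = -0.7833779704
R = A(h/2) + (A(h/2) − A(h))/1 = -3.2563274110 − 0.7833779704 = -4.0397053814

-4.039705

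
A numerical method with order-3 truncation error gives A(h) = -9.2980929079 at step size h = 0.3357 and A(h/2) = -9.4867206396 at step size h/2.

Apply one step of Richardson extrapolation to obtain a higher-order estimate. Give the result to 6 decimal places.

-9.513667

Leading term ∝ h^3; use weight 8 = 2^3.
Numerator 8×A(h/2) − A(h) = 8×(-9.4867206396) − (-9.2980929079) = -66.5956722089
Denominator 8 − 1 = 7.
(8×(-9.4867206396) − (-9.2980929079))/(8 − 1) = -9.5136674584
Correction |R − A(h/2)| = 2.695e-02; gap |A(h/2) − A(h)| = 1.886e-01.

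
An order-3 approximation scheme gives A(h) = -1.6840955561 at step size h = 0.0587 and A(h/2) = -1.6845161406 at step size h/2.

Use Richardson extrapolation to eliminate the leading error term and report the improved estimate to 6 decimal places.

-1.684576

r = 3, so 2^r = 8.
2^3×A(h/2) = -13.4761291248; minus A(h) gives -11.7920335687.
Divide by 2^3 − 1 = 7.
(-11.7920335687) ÷ 7 = -1.6845762241
Shift from A(h/2): −0.0000600835.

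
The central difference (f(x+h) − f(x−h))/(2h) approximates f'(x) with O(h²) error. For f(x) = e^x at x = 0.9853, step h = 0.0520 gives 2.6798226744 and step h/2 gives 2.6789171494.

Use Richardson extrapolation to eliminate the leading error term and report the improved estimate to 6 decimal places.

2.678615

Method order is 2; weight 2^2 = 4.
4*2.6789171494 = 10.7156685976; subtract 2.6798226744 → 8.0358459232
Extrapolated: 8.0358459232 / 3 = 2.6786153077
Gap between inputs: 9.055e-04; correction applied: −0.0003018417.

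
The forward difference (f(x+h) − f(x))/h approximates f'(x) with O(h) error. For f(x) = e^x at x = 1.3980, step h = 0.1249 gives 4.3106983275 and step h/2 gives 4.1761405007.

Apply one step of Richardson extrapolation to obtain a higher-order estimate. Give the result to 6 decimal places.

Method order is 1; weight 2^1 = 2.
2*4.1761405007 = 8.3522810014; 8.3522810014 − 4.3106983275 = 4.0415826739
Divide by 2^1 − 1 = 1.
Extrapolated: 4.0415826739 / 1 = 4.0415826739
Gap between inputs: 1.346e-01; correction applied: −0.1345578268.

4.041583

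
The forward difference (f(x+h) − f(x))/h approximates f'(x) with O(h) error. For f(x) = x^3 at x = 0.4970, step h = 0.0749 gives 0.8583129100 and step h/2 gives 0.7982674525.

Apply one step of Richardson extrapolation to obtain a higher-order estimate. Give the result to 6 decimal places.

0.738222

The method has order 1: 2^1 = 2.
Weighted: 1.5965349050 − 0.8583129100 = 0.7382219950
0.7382219950 ÷ 1 = 0.7382219950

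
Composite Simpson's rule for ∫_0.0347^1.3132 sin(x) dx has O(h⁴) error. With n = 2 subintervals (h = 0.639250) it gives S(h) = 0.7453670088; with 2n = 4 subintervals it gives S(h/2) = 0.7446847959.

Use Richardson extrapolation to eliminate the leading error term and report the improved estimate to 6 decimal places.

0.744639

Error is O(h^4); halving h shrinks it by 2^4 = 16.
A(h/2) − A(h) = 0.7446847959 − 0.7453670088 = -0.0006822129
Divide by 2^4 − 1 = 15: (-0.0006822129)/15 = -0.0000454809
R = A(h/2) + (A(h/2) − A(h))/15 = 0.7446847959 − 0.0000454809 = 0.7446393150
Correction |R − A(h/2)| = 4.548e-05; gap |A(h/2) − A(h)| = 6.822e-04.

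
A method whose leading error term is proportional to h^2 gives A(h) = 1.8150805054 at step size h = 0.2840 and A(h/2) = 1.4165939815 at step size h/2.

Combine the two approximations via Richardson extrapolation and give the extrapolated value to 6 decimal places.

1.283765

The method has order 2: 2^2 = 4.
4·1.4165939815 = 5.6663759260; 5.6663759260 − 1.8150805054 = 3.8512954206
Denominator 4 − 1 = 3.
(4·1.4165939815 − 1.8150805054)/(4 − 1) = 1.2837651402
Gap between inputs: 3.985e-01; correction applied: −0.1328288413.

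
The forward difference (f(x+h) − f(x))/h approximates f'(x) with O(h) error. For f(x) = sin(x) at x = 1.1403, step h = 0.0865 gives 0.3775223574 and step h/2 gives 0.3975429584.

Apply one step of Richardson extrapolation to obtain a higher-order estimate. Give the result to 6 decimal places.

0.417564

Error is O(h^1); halving h shrinks it by 2^1 = 2.
2*0.3975429584 − 0.3775223574 = 0.4175635594
R = 0.4175635594/1 = 0.4175635594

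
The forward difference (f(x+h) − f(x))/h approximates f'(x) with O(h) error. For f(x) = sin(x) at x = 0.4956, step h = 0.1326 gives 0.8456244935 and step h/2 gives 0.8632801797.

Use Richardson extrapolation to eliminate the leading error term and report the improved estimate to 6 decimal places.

0.880936

r = 1, so 2^r = 2.
2·0.8632801797 − 0.8456244935 = 0.8809358659
Denominator 2 − 1 = 1.
So the Richardson estimate is 0.8809358659.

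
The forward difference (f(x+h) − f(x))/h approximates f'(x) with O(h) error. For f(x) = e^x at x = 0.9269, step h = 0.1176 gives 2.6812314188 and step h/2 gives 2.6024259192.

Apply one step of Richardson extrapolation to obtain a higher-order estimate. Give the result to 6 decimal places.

2.523620

With r = 1 the leading error scales as h^1, so the weight is 2^1 = 2.
Numerator 2*A(h/2) − A(h) = 2*2.6024259192 − 2.6812314188 = 2.5236204196
Extrapolated: 2.5236204196 / 1 = 2.5236204196
Gap between inputs: 7.881e-02; correction applied: −0.0788054996.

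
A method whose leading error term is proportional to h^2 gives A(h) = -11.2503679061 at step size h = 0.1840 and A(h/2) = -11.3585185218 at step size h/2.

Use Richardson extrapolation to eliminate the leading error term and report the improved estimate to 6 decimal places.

The method has order 2: 2^2 = 4.
4*(-11.3585185218) = -45.4340740872; subtract (-11.2503679061) → -34.1837061811
Denominator 4 − 1 = 3.
(-34.1837061811) ÷ 3 = -11.3945687270
Shift from A(h/2): −0.0360502052.

-11.394569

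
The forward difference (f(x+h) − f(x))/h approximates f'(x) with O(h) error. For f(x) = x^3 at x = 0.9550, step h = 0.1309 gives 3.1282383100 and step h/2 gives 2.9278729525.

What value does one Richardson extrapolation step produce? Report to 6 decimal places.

With r = 1 the leading error scales as h^1, so the weight is 2^1 = 2.
Difference of the inputs: 2.9278729525 − 3.1282383100 = -0.2003653575
Correction (A(h/2) − A(h))/(2 − 1) = (-0.2003653575)/1 = -0.2003653575
R = 2.9278729525 − 0.2003653575 = 2.7275075950

2.727508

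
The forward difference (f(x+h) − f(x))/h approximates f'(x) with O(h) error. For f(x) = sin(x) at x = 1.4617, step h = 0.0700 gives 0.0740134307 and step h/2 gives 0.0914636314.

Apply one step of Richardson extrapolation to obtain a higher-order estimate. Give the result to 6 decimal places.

Order 1 gives 2^r = 2 and 2^r − 1 = 1.
Top: 2(0.0914636314) − (0.0740134307) = 0.1089138321
Divide by 2^1 − 1 = 1.
So the Richardson estimate is 0.1089138321.

0.108914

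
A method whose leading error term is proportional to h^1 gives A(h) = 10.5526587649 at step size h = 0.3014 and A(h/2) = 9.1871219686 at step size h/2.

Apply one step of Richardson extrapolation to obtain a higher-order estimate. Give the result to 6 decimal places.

7.821585

Error is O(h^1); halving h shrinks it by 2^1 = 2.
2 × 9.1871219686 = 18.3742439372; 18.3742439372 − 10.5526587649 = 7.8215851723
Denominator 2 − 1 = 1.
(2 × 9.1871219686 − 10.5526587649)/(2 − 1) = 7.8215851723
Gap between inputs: 1.366e+00; correction applied: −1.3655367963.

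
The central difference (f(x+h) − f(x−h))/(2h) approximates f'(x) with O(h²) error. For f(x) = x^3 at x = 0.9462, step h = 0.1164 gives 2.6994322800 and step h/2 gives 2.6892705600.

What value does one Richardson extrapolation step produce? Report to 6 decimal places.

2.685883

Leading term ∝ h^2; use weight 4 = 2^2.
A(h/2) − A(h) = 2.6892705600 − 2.6994322800 = -0.0101617200
Divide by 2^2 − 1 = 3: (-0.0101617200)/3 = -0.0033872400
R = A(h/2) + (A(h/2) − A(h))/3 = 2.6892705600 − 0.0033872400 = 2.6858833200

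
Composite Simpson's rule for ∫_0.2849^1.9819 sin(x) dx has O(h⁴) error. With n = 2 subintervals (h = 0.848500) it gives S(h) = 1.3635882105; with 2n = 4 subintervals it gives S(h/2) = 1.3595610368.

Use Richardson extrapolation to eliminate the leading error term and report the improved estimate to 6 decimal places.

Order 4 gives 2^r = 16 and 2^r − 1 = 15.
2^4*A(h/2) = 21.7529765888; minus A(h) gives 20.3893883783.
(16*1.3595610368 − 1.3635882105)/(16 − 1) = 1.3592925586

1.359293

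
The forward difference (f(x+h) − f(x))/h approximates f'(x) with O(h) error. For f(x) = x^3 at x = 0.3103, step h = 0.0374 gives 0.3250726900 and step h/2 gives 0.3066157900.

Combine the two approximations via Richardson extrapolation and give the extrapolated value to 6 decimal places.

0.288159

Order 1 gives 2^r = 2 and 2^r − 1 = 1.
Numerator 2*A(h/2) − A(h) = 2*0.3066157900 − 0.3250726900 = 0.2881588900
Divide by 2^1 − 1 = 1.
(2*0.3066157900 − 0.3250726900)/(2 − 1) = 0.2881588900
Gap between inputs: 1.846e-02; correction applied: −0.0184569000.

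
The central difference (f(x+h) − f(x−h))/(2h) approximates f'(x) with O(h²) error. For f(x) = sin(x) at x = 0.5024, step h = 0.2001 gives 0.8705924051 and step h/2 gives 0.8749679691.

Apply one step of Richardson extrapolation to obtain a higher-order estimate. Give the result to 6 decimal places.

With r = 2 the leading error scales as h^2, so the weight is 2^2 = 4.
4·0.8749679691 = 3.4998718764; subtract 0.8705924051 → 2.6292794713
(4·0.8749679691 − 0.8705924051)/(4 − 1) = 0.8764264904

0.876426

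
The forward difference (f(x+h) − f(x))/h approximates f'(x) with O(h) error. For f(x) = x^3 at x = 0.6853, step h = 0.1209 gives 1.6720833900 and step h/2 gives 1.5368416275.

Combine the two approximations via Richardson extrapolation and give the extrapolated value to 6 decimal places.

Method order is 1; weight 2^1 = 2.
2*1.5368416275 = 3.0736832550; subtract 1.6720833900 → 1.4015998650
R = 1.4015998650/1 = 1.4015998650

1.401600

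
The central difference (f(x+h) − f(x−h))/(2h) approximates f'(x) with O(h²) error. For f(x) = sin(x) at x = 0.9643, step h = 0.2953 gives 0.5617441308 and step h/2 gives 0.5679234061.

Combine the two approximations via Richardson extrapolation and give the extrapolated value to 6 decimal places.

0.569983

With r = 2 the leading error scales as h^2, so the weight is 2^2 = 4.
A(h/2) − A(h) = 0.5679234061 − 0.5617441308 = 0.0061792753
Divide by 2^2 − 1 = 3: 0.0061792753/3 = 0.0020597584
R = A(h/2) + (A(h/2) − A(h))/3 = 0.5679234061 + 0.0020597584 = 0.5699831645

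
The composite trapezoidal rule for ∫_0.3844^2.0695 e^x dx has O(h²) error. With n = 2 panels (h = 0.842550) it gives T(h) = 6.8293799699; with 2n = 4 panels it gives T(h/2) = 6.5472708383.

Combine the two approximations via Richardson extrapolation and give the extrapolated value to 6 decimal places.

6.453234

With r = 2 the leading error scales as h^2, so the weight is 2^2 = 4.
Top: 4(6.5472708383) − (6.8293799699) = 19.3597033833
Divide by 2^2 − 1 = 3.
Extrapolated: 19.3597033833 / 3 = 6.4532344611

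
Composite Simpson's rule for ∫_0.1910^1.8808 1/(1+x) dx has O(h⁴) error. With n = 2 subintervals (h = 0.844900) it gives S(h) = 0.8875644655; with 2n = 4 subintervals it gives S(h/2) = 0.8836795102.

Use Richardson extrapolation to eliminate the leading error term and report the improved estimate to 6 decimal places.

0.883421

Order 4 gives 2^r = 16 and 2^r − 1 = 15.
16×0.8836795102 = 14.1388721632; 14.1388721632 − 0.8875644655 = 13.2513076977
13.2513076977 ÷ 15 = 0.8834205132
Gap between inputs: 3.885e-03; correction applied: −0.0002589970.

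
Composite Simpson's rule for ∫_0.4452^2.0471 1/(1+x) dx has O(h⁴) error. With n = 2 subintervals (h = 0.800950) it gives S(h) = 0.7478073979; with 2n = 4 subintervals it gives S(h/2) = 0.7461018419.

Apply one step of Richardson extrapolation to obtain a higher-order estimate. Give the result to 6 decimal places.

0.745988

r = 4: numerator weight 16, denominator 15.
Top: 16(0.7461018419) − (0.7478073979) = 11.1898220725
(16·0.7461018419 − 0.7478073979)/(16 − 1) = 0.7459881382
Shift from A(h/2): −0.0001137037.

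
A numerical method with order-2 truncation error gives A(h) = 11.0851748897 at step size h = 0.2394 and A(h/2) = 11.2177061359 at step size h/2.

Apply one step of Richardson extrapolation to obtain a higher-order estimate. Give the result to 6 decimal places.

11.261883

Order 2 gives 2^r = 4 and 2^r − 1 = 3.
4*11.2177061359 = 44.8708245436; subtract 11.0851748897 → 33.7856496539
Divide by 2^2 − 1 = 3.
R = 33.7856496539/3 = 11.2618832180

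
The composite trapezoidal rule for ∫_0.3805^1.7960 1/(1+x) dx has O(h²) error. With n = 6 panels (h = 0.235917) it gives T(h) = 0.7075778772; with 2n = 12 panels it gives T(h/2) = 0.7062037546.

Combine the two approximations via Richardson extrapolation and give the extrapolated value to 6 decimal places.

0.705746

r = 2, so 2^r = 4.
A(h/2) − A(h) = 0.7062037546 − 0.7075778772 = -0.0013741226
Divide by 2^2 − 1 = 3: (-0.0013741226)/3 = -0.0004580409
R = 0.7062037546 − 0.0004580409 = 0.7057457137
Shift from A(h/2): −0.0004580409.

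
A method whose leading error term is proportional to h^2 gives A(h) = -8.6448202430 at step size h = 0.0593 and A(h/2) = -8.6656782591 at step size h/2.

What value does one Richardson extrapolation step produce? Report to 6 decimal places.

Order 2 gives 2^r = 4 and 2^r − 1 = 3.
Top: 4(-8.6656782591) − (-8.6448202430) = -26.0178927934
Denominator 4 − 1 = 3.
So the Richardson estimate is -8.6726309311.
Gap between inputs: 2.086e-02; correction applied: −0.0069526720.

-8.672631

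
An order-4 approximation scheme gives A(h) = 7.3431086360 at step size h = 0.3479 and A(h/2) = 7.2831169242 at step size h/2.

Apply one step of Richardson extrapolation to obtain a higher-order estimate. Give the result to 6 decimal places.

The method has order 4: 2^4 = 16.
2^4·A(h/2) = 116.5298707872; minus A(h) gives 109.1867621512.
Divide by 2^4 − 1 = 15.
Result: 7.2791174767

7.279117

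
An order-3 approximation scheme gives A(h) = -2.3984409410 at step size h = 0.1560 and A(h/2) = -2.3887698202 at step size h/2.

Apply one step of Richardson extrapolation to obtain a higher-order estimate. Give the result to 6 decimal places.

The method has order 3: 2^3 = 8.
2^3*A(h/2) = -19.1101585616; minus A(h) gives -16.7117176206.
Denominator 8 − 1 = 7.
So the Richardson estimate is -2.3873882315.
Gap between inputs: 9.671e-03; correction applied: +0.0013815887.

-2.387388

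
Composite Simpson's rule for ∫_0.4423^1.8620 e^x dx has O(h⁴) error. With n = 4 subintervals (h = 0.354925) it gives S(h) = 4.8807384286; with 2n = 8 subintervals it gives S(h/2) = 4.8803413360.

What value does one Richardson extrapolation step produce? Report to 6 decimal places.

r = 4: numerator weight 16, denominator 15.
16*4.8803413360 − 4.8807384286 = 73.2047229474
Denominator 16 − 1 = 15.
Extrapolated: 73.2047229474 / 15 = 4.8803148632
Correction |R − A(h/2)| = 2.647e-05; gap |A(h/2) − A(h)| = 3.971e-04.

4.880315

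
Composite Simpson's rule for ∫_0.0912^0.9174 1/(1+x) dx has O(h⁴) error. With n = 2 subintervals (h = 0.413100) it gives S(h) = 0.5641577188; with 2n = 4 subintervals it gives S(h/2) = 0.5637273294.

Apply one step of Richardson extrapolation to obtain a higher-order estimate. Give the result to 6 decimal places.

0.563699

Method order is 4; weight 2^4 = 16.
16 × 0.5637273294 − 0.5641577188 = 8.4554795516
Divide by 2^4 − 1 = 15.
So the Richardson estimate is 0.5636986368.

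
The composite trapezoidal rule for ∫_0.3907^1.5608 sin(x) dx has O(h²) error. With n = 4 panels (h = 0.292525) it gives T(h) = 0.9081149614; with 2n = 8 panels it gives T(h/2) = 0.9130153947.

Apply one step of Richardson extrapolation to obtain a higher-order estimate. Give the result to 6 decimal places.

Leading term ∝ h^2; use weight 4 = 2^2.
2^2*A(h/2) = 3.6520615788; minus A(h) gives 2.7439466174.
Denominator 4 − 1 = 3.
2.7439466174 ÷ 3 = 0.9146488725

0.914649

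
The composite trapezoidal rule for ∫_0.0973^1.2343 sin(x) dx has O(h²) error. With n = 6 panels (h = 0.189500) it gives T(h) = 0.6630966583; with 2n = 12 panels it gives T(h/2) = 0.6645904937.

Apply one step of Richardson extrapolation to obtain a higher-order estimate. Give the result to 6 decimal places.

0.665088

The method has order 2: 2^2 = 4.
4 × 0.6645904937 = 2.6583619748; subtract 0.6630966583 → 1.9952653165
Divide by 2^2 − 1 = 3.
Extrapolated: 1.9952653165 / 3 = 0.6650884388
Correction |R − A(h/2)| = 4.979e-04; gap |A(h/2) − A(h)| = 1.494e-03.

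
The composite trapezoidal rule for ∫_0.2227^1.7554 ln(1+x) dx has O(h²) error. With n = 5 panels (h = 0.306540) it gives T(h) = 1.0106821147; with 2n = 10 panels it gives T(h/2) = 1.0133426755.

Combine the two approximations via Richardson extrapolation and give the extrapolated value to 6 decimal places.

Order 2 gives 2^r = 4 and 2^r − 1 = 3.
Numerator 4·A(h/2) − A(h) = 4·1.0133426755 − 1.0106821147 = 3.0426885873
3.0426885873 ÷ 3 = 1.0142295291

1.014230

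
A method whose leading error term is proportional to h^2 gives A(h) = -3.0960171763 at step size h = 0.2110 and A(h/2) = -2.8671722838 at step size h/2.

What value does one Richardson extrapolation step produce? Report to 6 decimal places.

-2.790891

Leading term ∝ h^2; use weight 4 = 2^2.
Top: 4(-2.8671722838) − (-3.0960171763) = -8.3726719589
R = (-8.3726719589)/3 = -2.7908906530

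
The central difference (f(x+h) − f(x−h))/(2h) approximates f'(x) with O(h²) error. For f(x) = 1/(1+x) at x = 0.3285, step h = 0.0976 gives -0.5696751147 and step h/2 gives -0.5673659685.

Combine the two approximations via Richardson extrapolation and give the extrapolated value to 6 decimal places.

-0.566596

Order 2 gives 2^r = 4 and 2^r − 1 = 3.
4×(-0.5673659685) − (-0.5696751147) = -1.6997887593
Denominator 4 − 1 = 3.
Extrapolated: (-1.6997887593) / 3 = -0.5665962531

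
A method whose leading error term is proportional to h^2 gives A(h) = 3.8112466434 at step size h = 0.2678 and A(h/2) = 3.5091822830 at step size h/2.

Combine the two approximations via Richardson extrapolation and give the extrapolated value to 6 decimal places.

3.408494

Method order is 2; weight 2^2 = 4.
A(h/2) − A(h) = 3.5091822830 − 3.8112466434 = -0.3020643604
Correction (A(h/2) − A(h))/(4 − 1) = (-0.3020643604)/3 = -0.1006881201
R = 3.5091822830 − 0.1006881201 = 3.4084941629
Shift from A(h/2): −0.1006881201.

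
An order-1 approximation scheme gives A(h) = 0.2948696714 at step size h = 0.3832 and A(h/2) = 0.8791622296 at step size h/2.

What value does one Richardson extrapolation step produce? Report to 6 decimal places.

Method order is 1; weight 2^1 = 2.
Top: 2(0.8791622296) − (0.2948696714) = 1.4634547878
Divide by 2^1 − 1 = 1.
1.4634547878 ÷ 1 = 1.4634547878
Gap between inputs: 5.843e-01; correction applied: +0.5842925582.

1.463455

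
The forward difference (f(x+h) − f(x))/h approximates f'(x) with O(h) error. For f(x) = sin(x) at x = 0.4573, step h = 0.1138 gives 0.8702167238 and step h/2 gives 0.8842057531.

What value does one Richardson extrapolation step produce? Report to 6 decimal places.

0.898195

r = 1, so 2^r = 2.
Top: 2(0.8842057531) − (0.8702167238) = 0.8981947824
R = 0.8981947824/1 = 0.8981947824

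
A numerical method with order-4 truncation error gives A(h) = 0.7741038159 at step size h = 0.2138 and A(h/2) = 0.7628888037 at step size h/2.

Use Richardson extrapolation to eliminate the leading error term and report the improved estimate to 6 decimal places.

0.762141

The method has order 4: 2^4 = 16.
2^4*A(h/2) = 12.2062208592; minus A(h) gives 11.4321170433.
R = 11.4321170433/15 = 0.7621411362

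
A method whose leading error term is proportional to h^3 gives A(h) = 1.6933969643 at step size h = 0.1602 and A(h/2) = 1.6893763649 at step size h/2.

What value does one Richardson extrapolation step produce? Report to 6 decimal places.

1.688802

The method has order 3: 2^3 = 8.
Top: 8(1.6893763649) − (1.6933969643) = 11.8216139549
Divide by 2^3 − 1 = 7.
Result: 1.6888019936
Shift from A(h/2): −0.0005743713.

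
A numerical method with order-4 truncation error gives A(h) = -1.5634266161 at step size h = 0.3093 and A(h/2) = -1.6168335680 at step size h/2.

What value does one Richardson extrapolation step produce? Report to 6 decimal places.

-1.620394

Method order is 4; weight 2^4 = 16.
Numerator 16 × A(h/2) − A(h) = 16 × (-1.6168335680) − (-1.5634266161) = -24.3059104719
Denominator 16 − 1 = 15.
R = (-24.3059104719)/15 = -1.6203940315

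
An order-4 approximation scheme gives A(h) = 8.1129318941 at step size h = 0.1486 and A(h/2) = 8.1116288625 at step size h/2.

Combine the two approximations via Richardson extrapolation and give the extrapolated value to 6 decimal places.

With r = 4 the leading error scales as h^4, so the weight is 2^4 = 16.
16*8.1116288625 = 129.7860618000; 129.7860618000 − 8.1129318941 = 121.6731299059
R = 121.6731299059/15 = 8.1115419937

8.111542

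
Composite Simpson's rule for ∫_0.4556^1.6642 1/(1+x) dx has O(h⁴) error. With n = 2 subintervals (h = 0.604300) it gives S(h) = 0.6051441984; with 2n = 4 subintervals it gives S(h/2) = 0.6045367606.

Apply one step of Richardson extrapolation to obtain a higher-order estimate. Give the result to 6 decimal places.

0.604496

r = 4: numerator weight 16, denominator 15.
Numerator 16×A(h/2) − A(h) = 16×0.6045367606 − 0.6051441984 = 9.0674439712
Divide by 2^4 − 1 = 15.
Result: 0.6044962647
Gap between inputs: 6.074e-04; correction applied: −0.0000404959.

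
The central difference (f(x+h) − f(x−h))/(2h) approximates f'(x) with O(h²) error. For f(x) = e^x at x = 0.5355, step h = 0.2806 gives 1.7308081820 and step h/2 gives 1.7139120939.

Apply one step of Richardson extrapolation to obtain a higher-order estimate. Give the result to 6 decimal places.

r = 2: numerator weight 4, denominator 3.
Difference of the inputs: 1.7139120939 − 1.7308081820 = -0.0168960881
Divide by 2^2 − 1 = 3: (-0.0168960881)/3 = -0.0056320294
R = A(h/2) + (A(h/2) − A(h))/3 = 1.7139120939 − 0.0056320294 = 1.7082800645

1.708280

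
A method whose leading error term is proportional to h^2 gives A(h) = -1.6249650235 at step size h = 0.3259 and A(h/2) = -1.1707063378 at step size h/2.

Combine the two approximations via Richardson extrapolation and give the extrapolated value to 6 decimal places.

-1.019287

Order 2 gives 2^r = 4 and 2^r − 1 = 3.
Weighted: (-4.6828253512) − (-1.6249650235) = -3.0578603277
R = (-3.0578603277)/3 = -1.0192867759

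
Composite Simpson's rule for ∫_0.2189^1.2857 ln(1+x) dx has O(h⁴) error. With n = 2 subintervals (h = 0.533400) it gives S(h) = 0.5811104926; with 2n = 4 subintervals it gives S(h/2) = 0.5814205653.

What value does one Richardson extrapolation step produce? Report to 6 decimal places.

0.581441

r = 4: numerator weight 16, denominator 15.
16×0.5814205653 − 0.5811104926 = 8.7216185522
Denominator 16 − 1 = 15.
R = 8.7216185522/15 = 0.5814412368
Correction |R − A(h/2)| = 2.067e-05; gap |A(h/2) − A(h)| = 3.101e-04.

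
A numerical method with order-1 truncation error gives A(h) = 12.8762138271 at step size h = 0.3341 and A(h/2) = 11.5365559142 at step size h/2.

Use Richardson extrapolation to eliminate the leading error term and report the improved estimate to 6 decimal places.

10.196898

r = 1, so 2^r = 2.
2^1·A(h/2) = 23.0731118284; minus A(h) gives 10.1968980013.
Divide by 2^1 − 1 = 1.
So the Richardson estimate is 10.1968980013.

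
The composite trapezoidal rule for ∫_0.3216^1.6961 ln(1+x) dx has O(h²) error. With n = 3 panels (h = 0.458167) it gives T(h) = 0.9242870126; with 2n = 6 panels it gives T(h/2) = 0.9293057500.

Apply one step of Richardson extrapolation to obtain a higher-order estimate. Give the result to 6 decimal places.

Error is O(h^2); halving h shrinks it by 2^2 = 4.
Numerator 4*A(h/2) − A(h) = 4*0.9293057500 − 0.9242870126 = 2.7929359874
Divide by 2^2 − 1 = 3.
Extrapolated: 2.7929359874 / 3 = 0.9309786625
Correction |R − A(h/2)| = 1.673e-03; gap |A(h/2) − A(h)| = 5.019e-03.

0.930979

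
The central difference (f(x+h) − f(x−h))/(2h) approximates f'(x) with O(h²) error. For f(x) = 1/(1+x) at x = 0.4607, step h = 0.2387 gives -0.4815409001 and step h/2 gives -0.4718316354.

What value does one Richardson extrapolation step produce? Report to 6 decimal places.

-0.468595

Method order is 2; weight 2^2 = 4.
2^2 × A(h/2) = -1.8873265416; minus A(h) gives -1.4057856415.
R = (-1.4057856415)/3 = -0.4685952138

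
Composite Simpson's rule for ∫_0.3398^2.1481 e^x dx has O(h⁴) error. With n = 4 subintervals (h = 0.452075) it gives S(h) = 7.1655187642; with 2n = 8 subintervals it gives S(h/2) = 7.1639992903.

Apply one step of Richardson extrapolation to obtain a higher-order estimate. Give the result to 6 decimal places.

7.163898

r = 4, so 2^r = 16.
16·7.1639992903 = 114.6239886448; subtract 7.1655187642 → 107.4584698806
Divide by 2^4 − 1 = 15.
107.4584698806 ÷ 15 = 7.1638979920
Gap between inputs: 1.519e-03; correction applied: −0.0001012983.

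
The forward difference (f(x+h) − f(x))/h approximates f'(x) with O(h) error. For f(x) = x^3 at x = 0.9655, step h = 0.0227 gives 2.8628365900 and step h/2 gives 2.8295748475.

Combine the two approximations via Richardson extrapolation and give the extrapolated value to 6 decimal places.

Order 1 gives 2^r = 2 and 2^r − 1 = 1.
Difference of the inputs: 2.8295748475 − 2.8628365900 = -0.0332617425
Divide by 2^1 − 1 = 1: (-0.0332617425)/1 = -0.0332617425
R = 2.8295748475 − 0.0332617425 = 2.7963131050
Gap between inputs: 3.326e-02; correction applied: −0.0332617425.

2.796313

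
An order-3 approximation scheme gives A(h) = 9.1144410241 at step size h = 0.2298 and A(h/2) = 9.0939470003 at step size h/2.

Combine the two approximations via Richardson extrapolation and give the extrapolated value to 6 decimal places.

9.091019

The method has order 3: 2^3 = 8.
2^3×A(h/2) = 72.7515760024; minus A(h) gives 63.6371349783.
63.6371349783 ÷ 7 = 9.0910192826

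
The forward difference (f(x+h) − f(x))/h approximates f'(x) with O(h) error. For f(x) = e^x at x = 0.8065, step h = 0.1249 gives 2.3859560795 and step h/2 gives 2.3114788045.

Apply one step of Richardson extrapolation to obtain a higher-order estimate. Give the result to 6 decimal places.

2.237002

Error is O(h^1); halving h shrinks it by 2^1 = 2.
2*2.3114788045 = 4.6229576090; 4.6229576090 − 2.3859560795 = 2.2370015295
Divide by 2^1 − 1 = 1.
2.2370015295 ÷ 1 = 2.2370015295
Correction |R − A(h/2)| = 7.448e-02; gap |A(h/2) − A(h)| = 7.448e-02.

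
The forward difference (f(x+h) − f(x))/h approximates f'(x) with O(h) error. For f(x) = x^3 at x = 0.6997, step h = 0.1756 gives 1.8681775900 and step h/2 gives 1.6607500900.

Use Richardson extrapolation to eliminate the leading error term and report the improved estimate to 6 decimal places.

r = 1: numerator weight 2, denominator 1.
2·1.6607500900 = 3.3215001800; subtract 1.8681775900 → 1.4533225900
Divide by 2^1 − 1 = 1.
1.4533225900 ÷ 1 = 1.4533225900
Correction |R − A(h/2)| = 2.074e-01; gap |A(h/2) − A(h)| = 2.074e-01.

1.453323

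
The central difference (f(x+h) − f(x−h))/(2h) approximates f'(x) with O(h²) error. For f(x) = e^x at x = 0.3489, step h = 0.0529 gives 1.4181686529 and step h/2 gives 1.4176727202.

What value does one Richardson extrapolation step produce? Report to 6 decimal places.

With r = 2 the leading error scales as h^2, so the weight is 2^2 = 4.
4*1.4176727202 = 5.6706908808; 5.6706908808 − 1.4181686529 = 4.2525222279
Divide by 2^2 − 1 = 3.
Extrapolated: 4.2525222279 / 3 = 1.4175074093
Shift from A(h/2): −0.0001653109.

1.417507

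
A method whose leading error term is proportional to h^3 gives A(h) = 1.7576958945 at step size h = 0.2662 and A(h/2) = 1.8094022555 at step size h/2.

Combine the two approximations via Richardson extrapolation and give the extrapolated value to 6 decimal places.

Error is O(h^3); halving h shrinks it by 2^3 = 8.
8×1.8094022555 − 1.7576958945 = 12.7175221495
12.7175221495 ÷ 7 = 1.8167888785
Correction |R − A(h/2)| = 7.387e-03; gap |A(h/2) − A(h)| = 5.171e-02.

1.816789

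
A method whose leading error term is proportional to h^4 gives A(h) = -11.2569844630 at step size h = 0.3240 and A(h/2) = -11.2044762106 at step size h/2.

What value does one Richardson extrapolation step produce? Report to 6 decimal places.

-11.200976

r = 4: numerator weight 16, denominator 15.
Top: 16(-11.2044762106) − (-11.2569844630) = -168.0146349066
Divide by 2^4 − 1 = 15.
So the Richardson estimate is -11.2009756604.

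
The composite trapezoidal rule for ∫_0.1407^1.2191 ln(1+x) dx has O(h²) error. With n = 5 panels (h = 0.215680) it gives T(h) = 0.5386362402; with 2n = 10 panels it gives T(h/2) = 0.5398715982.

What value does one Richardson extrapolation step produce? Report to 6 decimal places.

Leading term ∝ h^2; use weight 4 = 2^2.
Weighted: 2.1594863928 − 0.5386362402 = 1.6208501526
(4·0.5398715982 − 0.5386362402)/(4 − 1) = 0.5402833842

0.540283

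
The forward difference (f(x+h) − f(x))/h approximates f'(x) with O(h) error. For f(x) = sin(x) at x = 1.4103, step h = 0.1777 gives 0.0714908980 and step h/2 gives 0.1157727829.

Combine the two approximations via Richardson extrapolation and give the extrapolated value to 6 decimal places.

0.160055

Order 1 gives 2^r = 2 and 2^r − 1 = 1.
Weighted: 0.2315455658 − 0.0714908980 = 0.1600546678
Denominator 2 − 1 = 1.
(2·0.1157727829 − 0.0714908980)/(2 − 1) = 0.1600546678
Correction |R − A(h/2)| = 4.428e-02; gap |A(h/2) − A(h)| = 4.428e-02.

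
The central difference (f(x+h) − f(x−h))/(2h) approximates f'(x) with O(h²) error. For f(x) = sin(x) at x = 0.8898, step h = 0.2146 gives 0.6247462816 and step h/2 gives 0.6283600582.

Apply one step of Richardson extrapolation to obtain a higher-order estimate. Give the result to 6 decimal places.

0.629565

Error is O(h^2); halving h shrinks it by 2^2 = 4.
4×0.6283600582 = 2.5134402328; subtract 0.6247462816 → 1.8886939512
Denominator 4 − 1 = 3.
R = 1.8886939512/3 = 0.6295646504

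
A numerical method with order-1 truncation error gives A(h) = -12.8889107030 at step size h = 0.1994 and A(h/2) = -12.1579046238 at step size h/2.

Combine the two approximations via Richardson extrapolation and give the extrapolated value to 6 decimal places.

-11.426899

Leading term ∝ h^1; use weight 2 = 2^1.
2·(-12.1579046238) − (-12.8889107030) = -11.4268985446
Divide by 2^1 − 1 = 1.
R = (-11.4268985446)/1 = -11.4268985446
Correction |R − A(h/2)| = 7.310e-01; gap |A(h/2) − A(h)| = 7.310e-01.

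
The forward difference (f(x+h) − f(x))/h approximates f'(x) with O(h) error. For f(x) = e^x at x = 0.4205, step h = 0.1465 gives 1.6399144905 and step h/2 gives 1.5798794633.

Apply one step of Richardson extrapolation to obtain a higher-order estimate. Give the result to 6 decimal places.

1.519844

The method has order 1: 2^1 = 2.
Numerator 2*A(h/2) − A(h) = 2*1.5798794633 − 1.6399144905 = 1.5198444361
Divide by 2^1 − 1 = 1.
Extrapolated: 1.5198444361 / 1 = 1.5198444361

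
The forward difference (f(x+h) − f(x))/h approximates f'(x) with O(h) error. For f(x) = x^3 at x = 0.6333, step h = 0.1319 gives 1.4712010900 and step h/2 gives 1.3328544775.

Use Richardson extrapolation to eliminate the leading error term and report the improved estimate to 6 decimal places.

1.194508

r = 1: numerator weight 2, denominator 1.
2 × 1.3328544775 − 1.4712010900 = 1.1945078650
1.1945078650 ÷ 1 = 1.1945078650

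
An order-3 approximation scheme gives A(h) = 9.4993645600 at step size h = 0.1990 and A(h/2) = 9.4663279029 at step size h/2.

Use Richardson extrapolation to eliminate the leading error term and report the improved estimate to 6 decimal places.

9.461608

The method has order 3: 2^3 = 8.
Numerator 8 × A(h/2) − A(h) = 8 × 9.4663279029 − 9.4993645600 = 66.2312586632
Divide by 2^3 − 1 = 7.
So the Richardson estimate is 9.4616083805.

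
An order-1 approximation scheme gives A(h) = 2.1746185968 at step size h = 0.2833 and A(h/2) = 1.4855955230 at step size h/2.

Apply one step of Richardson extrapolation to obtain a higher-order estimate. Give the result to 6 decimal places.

0.796572

Method order is 1; weight 2^1 = 2.
Weighted: 2.9711910460 − 2.1746185968 = 0.7965724492
0.7965724492 ÷ 1 = 0.7965724492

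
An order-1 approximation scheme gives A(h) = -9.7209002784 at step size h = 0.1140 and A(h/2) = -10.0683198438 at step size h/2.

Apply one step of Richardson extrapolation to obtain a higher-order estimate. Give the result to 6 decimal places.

r = 1, so 2^r = 2.
Numerator 2*A(h/2) − A(h) = 2*(-10.0683198438) − (-9.7209002784) = -10.4157394092
Divide by 2^1 − 1 = 1.
Result: -10.4157394092

-10.415739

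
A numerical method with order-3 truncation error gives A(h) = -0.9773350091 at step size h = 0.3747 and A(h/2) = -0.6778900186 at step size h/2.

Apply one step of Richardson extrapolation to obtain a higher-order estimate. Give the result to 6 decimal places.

-0.635112

The method has order 3: 2^3 = 8.
Top: 8(-0.6778900186) − (-0.9773350091) = -4.4457851397
Divide by 2^3 − 1 = 7.
Result: -0.6351121628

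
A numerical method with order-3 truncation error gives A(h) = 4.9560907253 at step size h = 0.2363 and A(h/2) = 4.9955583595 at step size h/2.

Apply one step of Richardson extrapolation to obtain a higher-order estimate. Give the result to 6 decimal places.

5.001197

Leading term ∝ h^3; use weight 8 = 2^3.
2^3×A(h/2) = 39.9644668760; minus A(h) gives 35.0083761507.
R = 35.0083761507/7 = 5.0011965930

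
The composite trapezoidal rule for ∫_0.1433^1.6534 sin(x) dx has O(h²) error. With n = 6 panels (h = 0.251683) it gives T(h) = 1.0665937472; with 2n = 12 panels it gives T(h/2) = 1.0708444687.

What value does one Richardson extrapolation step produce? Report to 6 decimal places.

1.072261

The method has order 2: 2^2 = 4.
A(h/2) − A(h) = 1.0708444687 − 1.0665937472 = 0.0042507215
Divide by 2^2 − 1 = 3: 0.0042507215/3 = 0.0014169072
R = A(h/2) + (A(h/2) − A(h))/3 = 1.0708444687 + 0.0014169072 = 1.0722613759
Shift from A(h/2): +0.0014169072.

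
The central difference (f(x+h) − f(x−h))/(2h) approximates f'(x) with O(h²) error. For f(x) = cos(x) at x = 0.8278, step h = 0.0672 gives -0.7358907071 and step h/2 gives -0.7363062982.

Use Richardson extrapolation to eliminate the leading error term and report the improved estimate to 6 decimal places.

The method has order 2: 2^2 = 4.
4·(-0.7363062982) − (-0.7358907071) = -2.2093344857
(4·(-0.7363062982) − (-0.7358907071))/(4 − 1) = -0.7364448286
Correction |R − A(h/2)| = 1.385e-04; gap |A(h/2) − A(h)| = 4.156e-04.

-0.736445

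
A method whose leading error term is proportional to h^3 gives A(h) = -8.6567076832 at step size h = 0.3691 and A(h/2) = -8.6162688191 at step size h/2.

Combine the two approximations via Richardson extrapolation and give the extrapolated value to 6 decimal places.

Error is O(h^3); halving h shrinks it by 2^3 = 8.
Top: 8(-8.6162688191) − (-8.6567076832) = -60.2734428696
R = (-60.2734428696)/7 = -8.6104918385

-8.610492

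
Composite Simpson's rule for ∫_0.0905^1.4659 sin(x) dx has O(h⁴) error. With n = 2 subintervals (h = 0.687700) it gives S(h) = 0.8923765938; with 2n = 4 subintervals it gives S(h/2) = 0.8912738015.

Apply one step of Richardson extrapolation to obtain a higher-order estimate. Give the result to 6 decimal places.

0.891200

r = 4, so 2^r = 16.
Top: 16(0.8912738015) − (0.8923765938) = 13.3680042302
Extrapolated: 13.3680042302 / 15 = 0.8912002820
Gap between inputs: 1.103e-03; correction applied: −0.0000735195.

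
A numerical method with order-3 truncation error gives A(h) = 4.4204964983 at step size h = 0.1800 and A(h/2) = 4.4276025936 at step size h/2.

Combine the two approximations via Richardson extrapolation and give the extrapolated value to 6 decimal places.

4.428618

r = 3, so 2^r = 8.
A(h/2) − A(h) = 4.4276025936 − 4.4204964983 = 0.0071060953
Divide by 2^3 − 1 = 7: 0.0071060953/7 = 0.0010151565
R = A(h/2) + (A(h/2) − A(h))/7 = 4.4276025936 + 0.0010151565 = 4.4286177501
Correction |R − A(h/2)| = 1.015e-03; gap |A(h/2) − A(h)| = 7.106e-03.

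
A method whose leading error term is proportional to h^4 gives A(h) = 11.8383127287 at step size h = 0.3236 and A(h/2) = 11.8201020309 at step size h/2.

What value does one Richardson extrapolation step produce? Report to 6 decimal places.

r = 4, so 2^r = 16.
Difference of the inputs: 11.8201020309 − 11.8383127287 = -0.0182106978
Correction (A(h/2) − A(h))/(16 − 1) = (-0.0182106978)/15 = -0.0012140465
R = A(h/2) + (A(h/2) − A(h))/15 = 11.8201020309 − 0.0012140465 = 11.8188879844

11.818888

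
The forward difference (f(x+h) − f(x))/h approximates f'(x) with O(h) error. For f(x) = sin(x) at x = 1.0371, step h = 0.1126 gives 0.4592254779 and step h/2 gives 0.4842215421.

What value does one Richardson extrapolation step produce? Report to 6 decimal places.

0.509218

Method order is 1; weight 2^1 = 2.
Difference of the inputs: 0.4842215421 − 0.4592254779 = 0.0249960642
Correction (A(h/2) − A(h))/(2 − 1) = 0.0249960642/1 = 0.0249960642
R = A(h/2) + (A(h/2) − A(h))/1 = 0.4842215421 + 0.0249960642 = 0.5092176063
Correction |R − A(h/2)| = 2.500e-02; gap |A(h/2) − A(h)| = 2.500e-02.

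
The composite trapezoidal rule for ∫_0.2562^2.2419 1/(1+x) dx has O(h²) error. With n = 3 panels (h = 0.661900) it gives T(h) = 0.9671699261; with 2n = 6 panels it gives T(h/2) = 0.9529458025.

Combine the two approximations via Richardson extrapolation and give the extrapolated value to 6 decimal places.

0.948204

Leading term ∝ h^2; use weight 4 = 2^2.
A(h/2) − A(h) = 0.9529458025 − 0.9671699261 = -0.0142241236
Divide by 2^2 − 1 = 3: (-0.0142241236)/3 = -0.0047413745
R = 0.9529458025 − 0.0047413745 = 0.9482044280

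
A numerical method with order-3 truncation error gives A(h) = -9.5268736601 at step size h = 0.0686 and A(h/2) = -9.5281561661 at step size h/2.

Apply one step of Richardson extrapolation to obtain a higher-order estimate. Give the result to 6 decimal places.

Error is O(h^3); halving h shrinks it by 2^3 = 8.
8 × (-9.5281561661) − (-9.5268736601) = -66.6983756687
R = (-66.6983756687)/7 = -9.5283393812

-9.528339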